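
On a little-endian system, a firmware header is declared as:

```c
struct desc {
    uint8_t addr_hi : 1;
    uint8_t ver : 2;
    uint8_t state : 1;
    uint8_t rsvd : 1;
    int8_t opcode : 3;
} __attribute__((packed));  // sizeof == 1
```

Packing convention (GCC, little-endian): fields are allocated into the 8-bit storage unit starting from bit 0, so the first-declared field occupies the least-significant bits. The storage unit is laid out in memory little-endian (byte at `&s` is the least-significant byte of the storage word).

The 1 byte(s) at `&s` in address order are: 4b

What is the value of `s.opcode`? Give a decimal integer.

[0]=0x4b (little-endian) → word 0x4b
addr_hi:1 @ bit 0 → (0x4b>>0)&0x1 = 0x1
ver:2 @ bit 1 → (0x4b>>1)&0x3 = 0x1
state:1 @ bit 3 → (0x4b>>3)&0x1 = 0x1
rsvd:1 @ bit 4 → (0x4b>>4)&0x1 = 0x0
opcode:3 @ bit 5 → (0x4b>>5)&0x7 = 0x2  ←
opcode signed 3b, MSB=0: value = 2

2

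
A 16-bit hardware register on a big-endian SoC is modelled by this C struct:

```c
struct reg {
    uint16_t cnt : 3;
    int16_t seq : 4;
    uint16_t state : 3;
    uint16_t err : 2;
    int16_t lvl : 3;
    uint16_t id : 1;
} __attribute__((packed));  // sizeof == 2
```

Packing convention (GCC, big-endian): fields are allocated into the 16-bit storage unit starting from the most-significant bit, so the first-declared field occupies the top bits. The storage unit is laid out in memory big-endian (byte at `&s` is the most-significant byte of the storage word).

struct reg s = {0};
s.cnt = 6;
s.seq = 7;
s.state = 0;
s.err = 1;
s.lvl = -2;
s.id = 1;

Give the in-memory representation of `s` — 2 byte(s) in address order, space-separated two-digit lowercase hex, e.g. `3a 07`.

ce 1d

cnt (3b) val=6 bits=0x6 at bit 13: 0xc000
seq (4b) val=7 bits=0x7 at bit 9: 0xce00
state (3b) val=0 bits=0x0 at bit 6: 0xce00
err (2b) val=1 bits=0x1 at bit 4: 0xce10
lvl (3b) val=-2 bits=0x6 at bit 1: 0xce1c
id (1b) val=1 bits=0x1 at bit 0: 0xce1d
word = 0xce1d → big-endian bytes:
  [0]=0xce  [1]=0x1d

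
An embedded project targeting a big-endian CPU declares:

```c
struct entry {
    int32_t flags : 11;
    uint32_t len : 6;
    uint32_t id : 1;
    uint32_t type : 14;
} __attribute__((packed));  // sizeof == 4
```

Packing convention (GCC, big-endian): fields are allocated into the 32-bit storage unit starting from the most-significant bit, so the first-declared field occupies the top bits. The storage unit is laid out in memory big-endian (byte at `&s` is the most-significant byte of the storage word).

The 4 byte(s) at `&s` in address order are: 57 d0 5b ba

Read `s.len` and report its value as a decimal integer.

32

[0]=0x57 [1]=0xd0 [2]=0x5b [3]=0xba (big-endian) → word 0x57d05bba
flags [21+:11] = (word>>21) & 0x7ff = 702
len [15+:6] = (word>>15) & 0x3f = 32  ←
id [14+:1] = (word>>14) & 0x1 = 1
type [0+:14] = (word>>0) & 0x3fff = 7098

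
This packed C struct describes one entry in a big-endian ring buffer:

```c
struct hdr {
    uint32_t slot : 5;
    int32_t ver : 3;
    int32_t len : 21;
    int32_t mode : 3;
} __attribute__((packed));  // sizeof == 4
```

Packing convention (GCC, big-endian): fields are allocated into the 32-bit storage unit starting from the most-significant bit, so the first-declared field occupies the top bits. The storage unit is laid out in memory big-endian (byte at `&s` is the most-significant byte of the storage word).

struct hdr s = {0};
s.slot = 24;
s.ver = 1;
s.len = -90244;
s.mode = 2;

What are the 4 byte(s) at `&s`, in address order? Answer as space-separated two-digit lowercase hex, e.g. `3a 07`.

c1 f4 fb e2

slot (5b) val=24 bits=0x18 at bit 27: 0xc0000000
ver (3b) val=1 bits=0x1 at bit 24: 0xc1000000
len (21b) val=-90244 bits=0x1e9f7c at bit 3: 0xc1f4fbe0
mode (3b) val=2 bits=0x2 at bit 0: 0xc1f4fbe2
word = 0xc1f4fbe2 → big-endian bytes:
  [0]=0xc1  [1]=0xf4  [2]=0xfb  [3]=0xe2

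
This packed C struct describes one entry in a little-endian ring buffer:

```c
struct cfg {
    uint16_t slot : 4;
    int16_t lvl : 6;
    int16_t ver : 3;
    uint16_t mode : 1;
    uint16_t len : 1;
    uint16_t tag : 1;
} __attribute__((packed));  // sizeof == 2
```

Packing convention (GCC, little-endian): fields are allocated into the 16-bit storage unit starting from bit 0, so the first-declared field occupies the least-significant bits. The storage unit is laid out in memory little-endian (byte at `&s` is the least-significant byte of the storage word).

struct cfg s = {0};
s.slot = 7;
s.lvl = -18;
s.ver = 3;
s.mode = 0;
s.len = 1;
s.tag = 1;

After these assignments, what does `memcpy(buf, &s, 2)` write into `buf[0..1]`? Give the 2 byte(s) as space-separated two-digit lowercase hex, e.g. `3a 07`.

slot:4 = 7 → 0x7 << 0 → word 0x0007
lvl:6 = -18 → 0x2e << 4 → word 0x02e7
ver:3 = 3 → 0x3 << 10 → word 0x0ee7
mode:1 = 0 → 0x0 << 13 → word 0x0ee7
len:1 = 1 → 0x1 << 14 → word 0x4ee7
tag:1 = 1 → 0x1 << 15 → word 0xcee7
word = 0xcee7 → little-endian bytes:
  [0]=0xe7  [1]=0xce

e7 ce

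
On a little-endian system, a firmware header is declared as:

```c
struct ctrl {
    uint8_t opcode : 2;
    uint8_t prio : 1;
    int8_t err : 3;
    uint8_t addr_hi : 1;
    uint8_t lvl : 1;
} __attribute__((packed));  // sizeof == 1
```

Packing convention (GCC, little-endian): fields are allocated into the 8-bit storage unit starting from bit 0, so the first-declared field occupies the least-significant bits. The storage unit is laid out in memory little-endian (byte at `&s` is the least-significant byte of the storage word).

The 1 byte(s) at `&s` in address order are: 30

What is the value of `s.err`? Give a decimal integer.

[0]=0x30 (little-endian) → word 0x30
opcode [0+:2] = (word>>0) & 0x3 = 0
prio [2+:1] = (word>>2) & 0x1 = 0
err [3+:3] = (word>>3) & 0x7 = 6  ←
addr_hi [6+:1] = (word>>6) & 0x1 = 0
lvl [7+:1] = (word>>7) & 0x1 = 0
err signed 3b, MSB=1: 6 - 8 = -2

-2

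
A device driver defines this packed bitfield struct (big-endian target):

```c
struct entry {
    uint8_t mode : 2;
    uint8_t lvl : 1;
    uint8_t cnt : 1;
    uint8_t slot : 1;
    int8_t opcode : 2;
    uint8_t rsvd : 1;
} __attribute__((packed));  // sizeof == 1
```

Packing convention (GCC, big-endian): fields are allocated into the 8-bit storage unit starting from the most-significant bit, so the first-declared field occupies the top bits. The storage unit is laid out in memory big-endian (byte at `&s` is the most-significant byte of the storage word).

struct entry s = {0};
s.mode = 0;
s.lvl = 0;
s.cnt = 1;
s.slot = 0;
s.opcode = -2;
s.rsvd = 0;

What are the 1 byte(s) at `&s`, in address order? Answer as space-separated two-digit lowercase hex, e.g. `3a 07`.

14

[6+:2] mode=0 & 0x3 = 0x0; word=0x00
[5+:1] lvl=0 & 0x1 = 0x0; word=0x00
[4+:1] cnt=1 & 0x1 = 0x1; word=0x10
[3+:1] slot=0 & 0x1 = 0x0; word=0x10
[1+:2] opcode=-2 & 0x3 = 0x2; word=0x14
[0+:1] rsvd=0 & 0x1 = 0x0; word=0x14
word = 0x14 → big-endian bytes:
  [0]=0x14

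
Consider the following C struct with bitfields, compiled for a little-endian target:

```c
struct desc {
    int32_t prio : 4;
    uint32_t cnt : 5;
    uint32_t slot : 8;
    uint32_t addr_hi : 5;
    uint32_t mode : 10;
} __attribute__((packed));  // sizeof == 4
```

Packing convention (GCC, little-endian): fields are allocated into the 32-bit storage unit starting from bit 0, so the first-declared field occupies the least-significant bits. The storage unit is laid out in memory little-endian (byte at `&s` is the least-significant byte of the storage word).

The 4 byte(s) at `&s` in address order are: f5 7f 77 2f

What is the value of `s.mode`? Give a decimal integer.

[0]=0xf5 [1]=0x7f [2]=0x77 [3]=0x2f (little-endian) → word 0x2f777ff5
prio:4 @ bit 0 → (0x2f777ff5>>0)&0xf = 0x5
cnt:5 @ bit 4 → (0x2f777ff5>>4)&0x1f = 0x1f
slot:8 @ bit 9 → (0x2f777ff5>>9)&0xff = 0xbf
addr_hi:5 @ bit 17 → (0x2f777ff5>>17)&0x1f = 0x1b
mode:10 @ bit 22 → (0x2f777ff5>>22)&0x3ff = 0xbd  ←

189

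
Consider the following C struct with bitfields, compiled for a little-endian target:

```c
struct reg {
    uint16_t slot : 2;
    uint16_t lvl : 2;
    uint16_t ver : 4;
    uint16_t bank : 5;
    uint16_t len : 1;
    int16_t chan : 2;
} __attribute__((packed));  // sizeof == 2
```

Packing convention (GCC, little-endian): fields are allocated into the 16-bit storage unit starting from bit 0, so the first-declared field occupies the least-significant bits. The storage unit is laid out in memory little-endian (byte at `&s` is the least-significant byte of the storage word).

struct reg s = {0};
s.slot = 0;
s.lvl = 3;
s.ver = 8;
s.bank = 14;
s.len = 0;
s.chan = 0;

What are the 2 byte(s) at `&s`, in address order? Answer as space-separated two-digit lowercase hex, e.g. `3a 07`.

8c 0e

[0+:2] slot=0 & 0x3 = 0x0; word=0x0000
[2+:2] lvl=3 & 0x3 = 0x3; word=0x000c
[4+:4] ver=8 & 0xf = 0x8; word=0x008c
[8+:5] bank=14 & 0x1f = 0xe; word=0x0e8c
[13+:1] len=0 & 0x1 = 0x0; word=0x0e8c
[14+:2] chan=0 & 0x3 = 0x0; word=0x0e8c
word = 0x0e8c → little-endian bytes:
  [0]=0x8c  [1]=0x0e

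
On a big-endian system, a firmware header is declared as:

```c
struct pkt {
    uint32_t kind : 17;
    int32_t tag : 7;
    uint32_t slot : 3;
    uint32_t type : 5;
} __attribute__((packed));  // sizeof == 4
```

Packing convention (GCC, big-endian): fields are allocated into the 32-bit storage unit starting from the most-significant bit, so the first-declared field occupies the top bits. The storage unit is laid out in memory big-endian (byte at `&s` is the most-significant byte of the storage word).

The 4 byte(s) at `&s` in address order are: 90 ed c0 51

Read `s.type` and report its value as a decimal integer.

[0]=0x90 [1]=0xed [2]=0xc0 [3]=0x51 (big-endian) → word 0x90edc051
kind:17 @ bit 15 → (0x90edc051>>15)&0x1ffff = 0x121db
tag:7 @ bit 8 → (0x90edc051>>8)&0x7f = 0x40
slot:3 @ bit 5 → (0x90edc051>>5)&0x7 = 0x2
type:5 @ bit 0 → (0x90edc051>>0)&0x1f = 0x11  ←

17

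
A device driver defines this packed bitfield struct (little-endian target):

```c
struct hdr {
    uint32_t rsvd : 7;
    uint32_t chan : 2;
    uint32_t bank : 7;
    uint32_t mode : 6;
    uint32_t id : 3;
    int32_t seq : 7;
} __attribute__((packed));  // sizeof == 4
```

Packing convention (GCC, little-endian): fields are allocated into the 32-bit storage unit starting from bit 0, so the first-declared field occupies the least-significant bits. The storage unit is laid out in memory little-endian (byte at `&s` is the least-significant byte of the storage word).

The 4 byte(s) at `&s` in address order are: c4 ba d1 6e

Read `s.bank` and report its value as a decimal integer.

[0]=0xc4 [1]=0xba [2]=0xd1 [3]=0x6e (little-endian) → word 0x6ed1bac4
rsvd:7 @ bit 0 → (0x6ed1bac4>>0)&0x7f = 0x44
chan:2 @ bit 7 → (0x6ed1bac4>>7)&0x3 = 0x1
bank:7 @ bit 9 → (0x6ed1bac4>>9)&0x7f = 0x5d  ←
mode:6 @ bit 16 → (0x6ed1bac4>>16)&0x3f = 0x11
id:3 @ bit 22 → (0x6ed1bac4>>22)&0x7 = 0x3
seq:7 @ bit 25 → (0x6ed1bac4>>25)&0x7f = 0x37

93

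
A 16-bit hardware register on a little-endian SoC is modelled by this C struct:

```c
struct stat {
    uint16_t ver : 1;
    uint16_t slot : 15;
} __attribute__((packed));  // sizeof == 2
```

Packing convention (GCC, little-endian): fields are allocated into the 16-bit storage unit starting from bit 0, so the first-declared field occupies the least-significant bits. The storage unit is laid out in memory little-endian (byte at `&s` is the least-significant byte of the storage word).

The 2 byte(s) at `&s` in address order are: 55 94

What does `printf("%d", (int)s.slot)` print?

18986

[0]=0x55 [1]=0x94 (little-endian) → word 0x9455
ver:1 @ bit 0 → (0x9455>>0)&0x1 = 0x1
slot:15 @ bit 1 → (0x9455>>1)&0x7fff = 0x4a2a  ←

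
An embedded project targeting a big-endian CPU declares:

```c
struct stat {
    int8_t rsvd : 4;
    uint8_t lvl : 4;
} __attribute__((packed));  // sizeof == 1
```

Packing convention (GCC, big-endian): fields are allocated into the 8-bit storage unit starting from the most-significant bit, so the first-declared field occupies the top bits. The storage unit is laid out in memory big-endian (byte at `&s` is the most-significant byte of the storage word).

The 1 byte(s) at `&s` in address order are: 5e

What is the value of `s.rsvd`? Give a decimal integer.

[0]=0x5e (big-endian) → word 0x5e
rsvd [4+:4] = (word>>4) & 0xf = 5  ←
lvl [0+:4] = (word>>0) & 0xf = 14
rsvd signed 4b, MSB=0: value = 5

5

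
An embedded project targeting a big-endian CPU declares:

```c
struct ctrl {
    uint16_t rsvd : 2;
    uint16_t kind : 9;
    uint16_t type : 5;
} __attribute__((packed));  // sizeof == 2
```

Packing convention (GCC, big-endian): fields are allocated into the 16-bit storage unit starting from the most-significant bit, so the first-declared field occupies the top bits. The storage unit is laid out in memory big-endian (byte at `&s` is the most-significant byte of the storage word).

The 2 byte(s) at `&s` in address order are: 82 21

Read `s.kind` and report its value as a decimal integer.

17

[0]=0x82 [1]=0x21 (big-endian) → word 0x8221
rsvd:2 @ bit 14 → (0x8221>>14)&0x3 = 0x2
kind:9 @ bit 5 → (0x8221>>5)&0x1ff = 0x11  ←
type:5 @ bit 0 → (0x8221>>0)&0x1f = 0x1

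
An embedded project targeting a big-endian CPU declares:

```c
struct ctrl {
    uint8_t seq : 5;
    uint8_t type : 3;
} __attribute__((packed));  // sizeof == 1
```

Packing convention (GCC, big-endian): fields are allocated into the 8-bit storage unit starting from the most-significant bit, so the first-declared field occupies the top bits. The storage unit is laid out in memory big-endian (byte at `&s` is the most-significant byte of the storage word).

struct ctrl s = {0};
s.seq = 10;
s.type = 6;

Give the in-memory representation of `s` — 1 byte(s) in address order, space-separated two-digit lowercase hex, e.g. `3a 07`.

seq:5 = 10 → 0xa << 3 → word 0x50
type:3 = 6 → 0x6 << 0 → word 0x56
word = 0x56 → big-endian bytes:
  [0]=0x56

56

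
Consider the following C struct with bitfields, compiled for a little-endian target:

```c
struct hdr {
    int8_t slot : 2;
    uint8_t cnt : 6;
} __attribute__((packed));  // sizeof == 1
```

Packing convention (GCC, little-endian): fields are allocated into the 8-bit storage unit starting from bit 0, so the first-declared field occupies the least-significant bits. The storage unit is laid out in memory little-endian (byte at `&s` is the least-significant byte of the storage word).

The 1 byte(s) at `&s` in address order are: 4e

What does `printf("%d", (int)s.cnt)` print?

19

[0]=0x4e (little-endian) → word 0x4e
slot [0+:2] = (word>>0) & 0x3 = 2
cnt [2+:6] = (word>>2) & 0x3f = 19  ←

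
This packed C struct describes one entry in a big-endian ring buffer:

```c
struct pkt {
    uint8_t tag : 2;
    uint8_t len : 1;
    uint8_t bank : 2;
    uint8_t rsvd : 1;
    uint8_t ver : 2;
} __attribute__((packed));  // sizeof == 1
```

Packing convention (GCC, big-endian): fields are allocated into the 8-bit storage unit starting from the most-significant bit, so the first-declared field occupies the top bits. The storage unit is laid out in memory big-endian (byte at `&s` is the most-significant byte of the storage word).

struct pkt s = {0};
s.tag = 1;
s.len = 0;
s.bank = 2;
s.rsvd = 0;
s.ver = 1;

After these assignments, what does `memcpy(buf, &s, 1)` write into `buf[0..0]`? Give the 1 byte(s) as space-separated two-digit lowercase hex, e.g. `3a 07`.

tag:2 = 1 → 0x1 << 6 → word 0x40
len:1 = 0 → 0x0 << 5 → word 0x40
bank:2 = 2 → 0x2 << 3 → word 0x50
rsvd:1 = 0 → 0x0 << 2 → word 0x50
ver:2 = 1 → 0x1 << 0 → word 0x51
word = 0x51 → big-endian bytes:
  [0]=0x51

51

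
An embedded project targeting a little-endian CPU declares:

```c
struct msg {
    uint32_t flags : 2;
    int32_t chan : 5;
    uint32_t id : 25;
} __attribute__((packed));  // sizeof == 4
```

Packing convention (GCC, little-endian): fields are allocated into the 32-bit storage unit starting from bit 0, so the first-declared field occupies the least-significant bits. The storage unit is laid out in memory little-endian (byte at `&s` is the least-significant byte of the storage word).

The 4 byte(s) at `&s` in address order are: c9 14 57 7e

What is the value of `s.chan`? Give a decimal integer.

-14

[0]=0xc9 [1]=0x14 [2]=0x57 [3]=0x7e (little-endian) → word 0x7e5714c9
flags:2 @ bit 0 → (0x7e5714c9>>0)&0x3 = 0x1
chan:5 @ bit 2 → (0x7e5714c9>>2)&0x1f = 0x12  ←
id:25 @ bit 7 → (0x7e5714c9>>7)&0x1ffffff = 0xfcae29
chan signed 5b, MSB=1: 18 - 32 = -14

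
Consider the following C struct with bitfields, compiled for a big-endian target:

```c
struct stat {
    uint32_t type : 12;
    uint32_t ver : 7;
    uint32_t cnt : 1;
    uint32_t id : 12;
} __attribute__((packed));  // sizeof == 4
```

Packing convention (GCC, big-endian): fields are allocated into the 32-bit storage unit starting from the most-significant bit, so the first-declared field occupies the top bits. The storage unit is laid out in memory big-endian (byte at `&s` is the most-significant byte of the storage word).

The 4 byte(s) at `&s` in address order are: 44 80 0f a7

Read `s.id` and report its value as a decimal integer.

4007

[0]=0x44 [1]=0x80 [2]=0x0f [3]=0xa7 (big-endian) → word 0x44800fa7
type [20+:12] = (word>>20) & 0xfff = 1096
ver [13+:7] = (word>>13) & 0x7f = 0
cnt [12+:1] = (word>>12) & 0x1 = 0
id [0+:12] = (word>>0) & 0xfff = 4007  ←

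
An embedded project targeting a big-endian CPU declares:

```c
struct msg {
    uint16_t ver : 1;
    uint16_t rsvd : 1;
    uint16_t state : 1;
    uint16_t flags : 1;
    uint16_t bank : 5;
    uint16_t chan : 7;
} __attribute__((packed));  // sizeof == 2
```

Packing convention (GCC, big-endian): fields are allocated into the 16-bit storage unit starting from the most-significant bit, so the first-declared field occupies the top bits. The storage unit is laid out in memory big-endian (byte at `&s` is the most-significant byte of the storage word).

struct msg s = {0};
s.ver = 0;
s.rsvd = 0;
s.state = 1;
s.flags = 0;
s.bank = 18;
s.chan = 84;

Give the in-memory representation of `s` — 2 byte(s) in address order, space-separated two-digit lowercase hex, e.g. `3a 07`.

29 54

[15+:1] ver=0 & 0x1 = 0x0; word=0x0000
[14+:1] rsvd=0 & 0x1 = 0x0; word=0x0000
[13+:1] state=1 & 0x1 = 0x1; word=0x2000
[12+:1] flags=0 & 0x1 = 0x0; word=0x2000
[7+:5] bank=18 & 0x1f = 0x12; word=0x2900
[0+:7] chan=84 & 0x7f = 0x54; word=0x2954
word = 0x2954 → big-endian bytes:
  [0]=0x29  [1]=0x54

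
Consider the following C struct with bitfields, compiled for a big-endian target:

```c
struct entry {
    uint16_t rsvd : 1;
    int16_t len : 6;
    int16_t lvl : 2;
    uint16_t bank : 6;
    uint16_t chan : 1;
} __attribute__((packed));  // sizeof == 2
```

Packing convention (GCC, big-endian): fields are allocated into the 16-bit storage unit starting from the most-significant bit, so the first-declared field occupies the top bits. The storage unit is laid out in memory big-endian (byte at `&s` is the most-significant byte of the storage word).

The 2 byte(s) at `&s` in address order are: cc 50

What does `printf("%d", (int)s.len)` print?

-26

[0]=0xcc [1]=0x50 (big-endian) → word 0xcc50
rsvd:1 @ bit 15 → (0xcc50>>15)&0x1 = 0x1
len:6 @ bit 9 → (0xcc50>>9)&0x3f = 0x26  ←
lvl:2 @ bit 7 → (0xcc50>>7)&0x3 = 0x0
bank:6 @ bit 1 → (0xcc50>>1)&0x3f = 0x28
chan:1 @ bit 0 → (0xcc50>>0)&0x1 = 0x0
len signed 6b, MSB=1: 38 - 64 = -26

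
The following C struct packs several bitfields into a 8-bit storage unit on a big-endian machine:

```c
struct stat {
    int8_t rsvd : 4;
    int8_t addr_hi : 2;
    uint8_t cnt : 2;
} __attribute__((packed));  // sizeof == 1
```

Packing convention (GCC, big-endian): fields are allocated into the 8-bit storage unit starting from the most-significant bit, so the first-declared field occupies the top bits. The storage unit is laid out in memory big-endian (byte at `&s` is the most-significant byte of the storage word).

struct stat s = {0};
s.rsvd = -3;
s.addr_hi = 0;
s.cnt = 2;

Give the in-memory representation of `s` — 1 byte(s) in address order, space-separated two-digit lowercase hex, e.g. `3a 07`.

rsvd (4b) val=-3 bits=0xd at bit 4: 0xd0
addr_hi (2b) val=0 bits=0x0 at bit 2: 0xd0
cnt (2b) val=2 bits=0x2 at bit 0: 0xd2
word = 0xd2 → big-endian bytes:
  [0]=0xd2

d2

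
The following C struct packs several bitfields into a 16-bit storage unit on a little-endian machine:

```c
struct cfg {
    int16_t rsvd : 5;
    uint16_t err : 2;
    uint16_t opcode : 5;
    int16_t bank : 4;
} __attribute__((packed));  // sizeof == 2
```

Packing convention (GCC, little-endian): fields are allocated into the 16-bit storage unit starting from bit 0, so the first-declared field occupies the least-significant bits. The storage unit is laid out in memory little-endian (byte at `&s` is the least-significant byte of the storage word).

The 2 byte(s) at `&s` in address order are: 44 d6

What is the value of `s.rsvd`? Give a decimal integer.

4

[0]=0x44 [1]=0xd6 (little-endian) → word 0xd644
rsvd:5 @ bit 0 → (0xd644>>0)&0x1f = 0x4  ←
err:2 @ bit 5 → (0xd644>>5)&0x3 = 0x2
opcode:5 @ bit 7 → (0xd644>>7)&0x1f = 0xc
bank:4 @ bit 12 → (0xd644>>12)&0xf = 0xd
rsvd signed 5b, MSB=0: value = 4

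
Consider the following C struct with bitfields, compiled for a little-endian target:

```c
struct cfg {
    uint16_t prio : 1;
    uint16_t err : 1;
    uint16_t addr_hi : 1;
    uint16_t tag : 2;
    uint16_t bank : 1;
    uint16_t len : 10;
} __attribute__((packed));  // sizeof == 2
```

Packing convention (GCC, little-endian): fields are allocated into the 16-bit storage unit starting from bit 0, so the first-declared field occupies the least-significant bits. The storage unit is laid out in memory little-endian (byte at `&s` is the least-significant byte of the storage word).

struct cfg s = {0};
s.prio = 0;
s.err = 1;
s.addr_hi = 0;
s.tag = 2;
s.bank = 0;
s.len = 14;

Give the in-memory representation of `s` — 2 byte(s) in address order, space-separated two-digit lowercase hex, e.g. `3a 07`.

92 03

prio:1 = 0 → 0x0 << 0 → word 0x0000
err:1 = 1 → 0x1 << 1 → word 0x0002
addr_hi:1 = 0 → 0x0 << 2 → word 0x0002
tag:2 = 2 → 0x2 << 3 → word 0x0012
bank:1 = 0 → 0x0 << 5 → word 0x0012
len:10 = 14 → 0xe << 6 → word 0x0392
word = 0x0392 → little-endian bytes:
  [0]=0x92  [1]=0x03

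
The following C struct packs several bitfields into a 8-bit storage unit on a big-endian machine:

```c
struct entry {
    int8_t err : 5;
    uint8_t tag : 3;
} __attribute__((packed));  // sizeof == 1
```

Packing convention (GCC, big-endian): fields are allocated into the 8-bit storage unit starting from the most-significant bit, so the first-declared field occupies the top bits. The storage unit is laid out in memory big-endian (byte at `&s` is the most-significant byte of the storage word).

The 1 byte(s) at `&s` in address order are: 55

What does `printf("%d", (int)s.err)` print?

[0]=0x55 (big-endian) → word 0x55
err:5 @ bit 3 → (0x55>>3)&0x1f = 0xa  ←
tag:3 @ bit 0 → (0x55>>0)&0x7 = 0x5
err signed 5b, MSB=0: value = 10

10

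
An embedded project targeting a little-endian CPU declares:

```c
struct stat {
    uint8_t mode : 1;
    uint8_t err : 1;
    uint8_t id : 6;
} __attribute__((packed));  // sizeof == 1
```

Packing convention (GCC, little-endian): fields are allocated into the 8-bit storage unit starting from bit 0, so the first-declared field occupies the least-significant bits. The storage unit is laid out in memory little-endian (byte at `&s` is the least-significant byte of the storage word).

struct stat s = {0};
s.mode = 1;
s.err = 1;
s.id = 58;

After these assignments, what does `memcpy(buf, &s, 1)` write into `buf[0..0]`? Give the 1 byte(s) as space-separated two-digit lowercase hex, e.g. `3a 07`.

[0+:1] mode=1 & 0x1 = 0x1; word=0x01
[1+:1] err=1 & 0x1 = 0x1; word=0x03
[2+:6] id=58 & 0x3f = 0x3a; word=0xeb
word = 0xeb → little-endian bytes:
  [0]=0xeb

eb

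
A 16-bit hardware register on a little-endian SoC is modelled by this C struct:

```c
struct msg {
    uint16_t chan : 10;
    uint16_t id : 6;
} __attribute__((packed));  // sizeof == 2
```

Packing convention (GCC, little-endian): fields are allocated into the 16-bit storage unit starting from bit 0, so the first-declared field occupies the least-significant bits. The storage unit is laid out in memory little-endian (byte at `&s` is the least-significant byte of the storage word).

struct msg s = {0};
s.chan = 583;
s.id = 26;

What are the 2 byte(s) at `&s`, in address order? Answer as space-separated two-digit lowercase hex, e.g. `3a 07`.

[0+:10] chan=583 & 0x3ff = 0x247; word=0x0247
[10+:6] id=26 & 0x3f = 0x1a; word=0x6a47
word = 0x6a47 → little-endian bytes:
  [0]=0x47  [1]=0x6a

47 6a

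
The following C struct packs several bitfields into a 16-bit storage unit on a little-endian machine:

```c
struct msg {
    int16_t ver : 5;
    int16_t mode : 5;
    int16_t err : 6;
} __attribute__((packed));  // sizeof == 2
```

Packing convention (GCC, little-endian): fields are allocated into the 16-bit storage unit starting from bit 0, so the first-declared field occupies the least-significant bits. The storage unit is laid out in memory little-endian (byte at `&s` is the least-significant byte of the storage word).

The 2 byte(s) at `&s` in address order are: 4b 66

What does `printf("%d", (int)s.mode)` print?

-14

[0]=0x4b [1]=0x66 (little-endian) → word 0x664b
ver [0+:5] = (word>>0) & 0x1f = 11
mode [5+:5] = (word>>5) & 0x1f = 18  ←
err [10+:6] = (word>>10) & 0x3f = 25
mode signed 5b, MSB=1: 18 - 32 = -14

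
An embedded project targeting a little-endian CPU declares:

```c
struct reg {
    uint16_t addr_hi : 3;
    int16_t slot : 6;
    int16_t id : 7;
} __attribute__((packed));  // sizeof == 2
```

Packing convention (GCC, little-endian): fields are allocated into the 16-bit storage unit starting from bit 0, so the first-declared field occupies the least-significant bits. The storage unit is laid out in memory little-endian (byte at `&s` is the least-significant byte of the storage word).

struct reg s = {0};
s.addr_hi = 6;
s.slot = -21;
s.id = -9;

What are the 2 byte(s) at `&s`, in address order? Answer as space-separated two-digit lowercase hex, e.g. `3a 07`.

[0+:3] addr_hi=6 & 0x7 = 0x6; word=0x0006
[3+:6] slot=-21 & 0x3f = 0x2b; word=0x015e
[9+:7] id=-9 & 0x7f = 0x77; word=0xef5e
word = 0xef5e → little-endian bytes:
  [0]=0x5e  [1]=0xef

5e ef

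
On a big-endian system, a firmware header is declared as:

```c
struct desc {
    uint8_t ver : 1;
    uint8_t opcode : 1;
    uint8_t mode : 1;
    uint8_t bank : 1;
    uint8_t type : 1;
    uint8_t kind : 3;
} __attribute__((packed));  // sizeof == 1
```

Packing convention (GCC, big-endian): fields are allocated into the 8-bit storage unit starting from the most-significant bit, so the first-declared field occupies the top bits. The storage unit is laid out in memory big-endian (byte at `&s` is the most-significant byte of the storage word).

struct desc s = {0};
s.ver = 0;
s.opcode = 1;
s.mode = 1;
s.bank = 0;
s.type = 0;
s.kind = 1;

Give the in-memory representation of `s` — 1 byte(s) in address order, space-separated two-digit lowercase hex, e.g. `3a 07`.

[7+:1] ver=0 & 0x1 = 0x0; word=0x00
[6+:1] opcode=1 & 0x1 = 0x1; word=0x40
[5+:1] mode=1 & 0x1 = 0x1; word=0x60
[4+:1] bank=0 & 0x1 = 0x0; word=0x60
[3+:1] type=0 & 0x1 = 0x0; word=0x60
[0+:3] kind=1 & 0x7 = 0x1; word=0x61
word = 0x61 → big-endian bytes:
  [0]=0x61

61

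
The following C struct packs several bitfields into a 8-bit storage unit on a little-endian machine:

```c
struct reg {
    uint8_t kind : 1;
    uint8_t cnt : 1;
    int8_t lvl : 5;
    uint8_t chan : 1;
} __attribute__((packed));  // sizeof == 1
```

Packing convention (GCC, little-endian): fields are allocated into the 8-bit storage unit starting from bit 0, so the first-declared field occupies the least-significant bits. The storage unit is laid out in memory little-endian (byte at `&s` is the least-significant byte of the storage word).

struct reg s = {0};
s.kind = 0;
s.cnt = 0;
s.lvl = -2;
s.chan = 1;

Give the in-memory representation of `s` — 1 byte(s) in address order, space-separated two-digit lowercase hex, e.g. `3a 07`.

f8

kind (1b) val=0 bits=0x0 at bit 0: 0x00
cnt (1b) val=0 bits=0x0 at bit 1: 0x00
lvl (5b) val=-2 bits=0x1e at bit 2: 0x78
chan (1b) val=1 bits=0x1 at bit 7: 0xf8
word = 0xf8 → little-endian bytes:
  [0]=0xf8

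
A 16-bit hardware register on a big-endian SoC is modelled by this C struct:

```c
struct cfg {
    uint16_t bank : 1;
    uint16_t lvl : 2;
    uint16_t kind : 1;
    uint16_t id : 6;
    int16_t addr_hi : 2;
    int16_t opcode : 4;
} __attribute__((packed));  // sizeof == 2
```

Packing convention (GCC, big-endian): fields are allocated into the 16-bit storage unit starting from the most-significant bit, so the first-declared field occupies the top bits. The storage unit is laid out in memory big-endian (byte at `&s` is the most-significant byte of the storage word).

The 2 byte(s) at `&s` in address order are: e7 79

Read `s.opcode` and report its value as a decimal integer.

[0]=0xe7 [1]=0x79 (big-endian) → word 0xe779
bank:1 @ bit 15 → (0xe779>>15)&0x1 = 0x1
lvl:2 @ bit 13 → (0xe779>>13)&0x3 = 0x3
kind:1 @ bit 12 → (0xe779>>12)&0x1 = 0x0
id:6 @ bit 6 → (0xe779>>6)&0x3f = 0x1d
addr_hi:2 @ bit 4 → (0xe779>>4)&0x3 = 0x3
opcode:4 @ bit 0 → (0xe779>>0)&0xf = 0x9  ←
opcode signed 4b, MSB=1: 9 - 16 = -7

-7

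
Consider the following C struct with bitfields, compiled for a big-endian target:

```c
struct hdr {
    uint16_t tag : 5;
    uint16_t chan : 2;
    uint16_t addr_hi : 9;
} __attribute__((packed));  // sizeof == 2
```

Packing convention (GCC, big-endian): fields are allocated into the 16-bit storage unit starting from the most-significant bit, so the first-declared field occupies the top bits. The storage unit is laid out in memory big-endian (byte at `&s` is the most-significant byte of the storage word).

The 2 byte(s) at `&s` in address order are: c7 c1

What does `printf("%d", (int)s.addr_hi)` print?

[0]=0xc7 [1]=0xc1 (big-endian) → word 0xc7c1
tag:5 @ bit 11 → (0xc7c1>>11)&0x1f = 0x18
chan:2 @ bit 9 → (0xc7c1>>9)&0x3 = 0x3
addr_hi:9 @ bit 0 → (0xc7c1>>0)&0x1ff = 0x1c1  ←

449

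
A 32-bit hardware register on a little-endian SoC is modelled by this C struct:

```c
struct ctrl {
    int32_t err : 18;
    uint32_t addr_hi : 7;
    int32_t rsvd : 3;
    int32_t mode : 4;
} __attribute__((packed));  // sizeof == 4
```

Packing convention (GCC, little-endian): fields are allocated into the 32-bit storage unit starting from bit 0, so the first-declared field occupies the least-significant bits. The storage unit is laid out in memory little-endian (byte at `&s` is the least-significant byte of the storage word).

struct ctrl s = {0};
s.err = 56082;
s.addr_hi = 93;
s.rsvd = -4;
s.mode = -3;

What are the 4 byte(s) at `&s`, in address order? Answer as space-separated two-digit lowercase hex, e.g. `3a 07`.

err:18 = 56082 → 0xdb12 << 0 → word 0x0000db12
addr_hi:7 = 93 → 0x5d << 18 → word 0x0174db12
rsvd:3 = -4 → 0x4 << 25 → word 0x0974db12
mode:4 = -3 → 0xd << 28 → word 0xd974db12
word = 0xd974db12 → little-endian bytes:
  [0]=0x12  [1]=0xdb  [2]=0x74  [3]=0xd9

12 db 74 d9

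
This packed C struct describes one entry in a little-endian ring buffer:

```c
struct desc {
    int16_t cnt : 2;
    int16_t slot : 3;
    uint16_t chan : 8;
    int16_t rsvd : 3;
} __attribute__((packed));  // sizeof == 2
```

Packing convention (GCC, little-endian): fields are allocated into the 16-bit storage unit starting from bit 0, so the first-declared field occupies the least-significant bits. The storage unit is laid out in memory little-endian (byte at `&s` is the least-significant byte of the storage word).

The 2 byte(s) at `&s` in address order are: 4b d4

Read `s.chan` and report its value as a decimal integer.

162

[0]=0x4b [1]=0xd4 (little-endian) → word 0xd44b
cnt:2 @ bit 0 → (0xd44b>>0)&0x3 = 0x3
slot:3 @ bit 2 → (0xd44b>>2)&0x7 = 0x2
chan:8 @ bit 5 → (0xd44b>>5)&0xff = 0xa2  ←
rsvd:3 @ bit 13 → (0xd44b>>13)&0x7 = 0x6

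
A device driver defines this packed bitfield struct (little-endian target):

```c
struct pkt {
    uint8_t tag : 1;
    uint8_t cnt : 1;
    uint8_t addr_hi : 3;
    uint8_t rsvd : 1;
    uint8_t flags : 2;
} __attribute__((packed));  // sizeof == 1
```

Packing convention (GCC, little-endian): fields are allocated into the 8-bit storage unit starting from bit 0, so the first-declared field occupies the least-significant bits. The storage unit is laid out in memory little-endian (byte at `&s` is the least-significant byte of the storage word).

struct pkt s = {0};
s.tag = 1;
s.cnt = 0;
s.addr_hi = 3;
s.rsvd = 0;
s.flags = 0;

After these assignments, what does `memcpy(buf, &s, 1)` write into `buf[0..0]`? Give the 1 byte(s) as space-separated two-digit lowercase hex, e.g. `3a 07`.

[0+:1] tag=1 & 0x1 = 0x1; word=0x01
[1+:1] cnt=0 & 0x1 = 0x0; word=0x01
[2+:3] addr_hi=3 & 0x7 = 0x3; word=0x0d
[5+:1] rsvd=0 & 0x1 = 0x0; word=0x0d
[6+:2] flags=0 & 0x3 = 0x0; word=0x0d
word = 0x0d → little-endian bytes:
  [0]=0x0d

0d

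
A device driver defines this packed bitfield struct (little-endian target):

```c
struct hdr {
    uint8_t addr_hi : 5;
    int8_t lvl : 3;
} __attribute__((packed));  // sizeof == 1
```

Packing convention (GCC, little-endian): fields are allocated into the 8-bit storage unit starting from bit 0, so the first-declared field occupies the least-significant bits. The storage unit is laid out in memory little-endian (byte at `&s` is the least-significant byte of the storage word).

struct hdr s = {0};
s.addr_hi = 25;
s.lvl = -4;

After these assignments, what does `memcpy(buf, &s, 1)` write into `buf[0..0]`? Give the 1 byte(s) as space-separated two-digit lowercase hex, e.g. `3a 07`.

99

addr_hi (5b) val=25 bits=0x19 at bit 0: 0x19
lvl (3b) val=-4 bits=0x4 at bit 5: 0x99
word = 0x99 → little-endian bytes:
  [0]=0x99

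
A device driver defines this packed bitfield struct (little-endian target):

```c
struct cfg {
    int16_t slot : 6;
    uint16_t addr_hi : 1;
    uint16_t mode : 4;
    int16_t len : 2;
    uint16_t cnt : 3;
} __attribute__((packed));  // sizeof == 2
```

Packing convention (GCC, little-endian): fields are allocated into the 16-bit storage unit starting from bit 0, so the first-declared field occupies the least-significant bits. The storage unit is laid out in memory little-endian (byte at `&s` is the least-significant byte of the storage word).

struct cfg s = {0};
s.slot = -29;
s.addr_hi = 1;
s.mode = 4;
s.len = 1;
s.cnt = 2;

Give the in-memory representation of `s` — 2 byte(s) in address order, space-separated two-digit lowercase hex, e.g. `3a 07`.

slot:6 = -29 → 0x23 << 0 → word 0x0023
addr_hi:1 = 1 → 0x1 << 6 → word 0x0063
mode:4 = 4 → 0x4 << 7 → word 0x0263
len:2 = 1 → 0x1 << 11 → word 0x0a63
cnt:3 = 2 → 0x2 << 13 → word 0x4a63
word = 0x4a63 → little-endian bytes:
  [0]=0x63  [1]=0x4a

63 4a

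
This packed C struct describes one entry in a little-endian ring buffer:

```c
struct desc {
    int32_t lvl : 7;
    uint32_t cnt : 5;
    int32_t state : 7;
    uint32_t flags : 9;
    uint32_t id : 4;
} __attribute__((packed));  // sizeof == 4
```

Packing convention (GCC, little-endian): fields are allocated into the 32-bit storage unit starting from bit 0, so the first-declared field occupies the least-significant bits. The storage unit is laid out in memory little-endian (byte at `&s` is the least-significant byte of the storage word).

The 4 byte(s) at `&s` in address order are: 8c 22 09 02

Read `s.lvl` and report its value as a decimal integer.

12

[0]=0x8c [1]=0x22 [2]=0x09 [3]=0x02 (little-endian) → word 0x0209228c
lvl [0+:7] = (word>>0) & 0x7f = 12  ←
cnt [7+:5] = (word>>7) & 0x1f = 5
state [12+:7] = (word>>12) & 0x7f = 18
flags [19+:9] = (word>>19) & 0x1ff = 65
id [28+:4] = (word>>28) & 0xf = 0
lvl signed 7b, MSB=0: value = 12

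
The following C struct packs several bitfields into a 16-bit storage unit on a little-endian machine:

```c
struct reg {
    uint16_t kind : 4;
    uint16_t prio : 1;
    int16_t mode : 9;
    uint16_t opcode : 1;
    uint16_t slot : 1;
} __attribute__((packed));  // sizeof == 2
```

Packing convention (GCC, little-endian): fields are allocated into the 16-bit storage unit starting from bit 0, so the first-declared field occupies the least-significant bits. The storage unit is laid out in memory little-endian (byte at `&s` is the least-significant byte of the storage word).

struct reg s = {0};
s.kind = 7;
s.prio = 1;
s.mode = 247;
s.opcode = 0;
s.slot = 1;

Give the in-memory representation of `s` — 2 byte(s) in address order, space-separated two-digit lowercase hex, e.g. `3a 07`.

[0+:4] kind=7 & 0xf = 0x7; word=0x0007
[4+:1] prio=1 & 0x1 = 0x1; word=0x0017
[5+:9] mode=247 & 0x1ff = 0xf7; word=0x1ef7
[14+:1] opcode=0 & 0x1 = 0x0; word=0x1ef7
[15+:1] slot=1 & 0x1 = 0x1; word=0x9ef7
word = 0x9ef7 → little-endian bytes:
  [0]=0xf7  [1]=0x9e

f7 9e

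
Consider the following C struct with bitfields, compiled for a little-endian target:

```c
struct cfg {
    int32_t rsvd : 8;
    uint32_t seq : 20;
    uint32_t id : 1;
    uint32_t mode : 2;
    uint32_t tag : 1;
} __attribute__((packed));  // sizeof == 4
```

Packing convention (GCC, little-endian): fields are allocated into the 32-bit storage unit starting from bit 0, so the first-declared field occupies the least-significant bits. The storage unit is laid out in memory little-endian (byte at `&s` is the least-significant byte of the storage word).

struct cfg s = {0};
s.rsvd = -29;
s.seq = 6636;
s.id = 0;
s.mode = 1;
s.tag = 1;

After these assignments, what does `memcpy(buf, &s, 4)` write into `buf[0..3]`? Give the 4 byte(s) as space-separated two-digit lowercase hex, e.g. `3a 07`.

e3 ec 19 a0

[0+:8] rsvd=-29 & 0xff = 0xe3; word=0x000000e3
[8+:20] seq=6636 & 0xfffff = 0x19ec; word=0x0019ece3
[28+:1] id=0 & 0x1 = 0x0; word=0x0019ece3
[29+:2] mode=1 & 0x3 = 0x1; word=0x2019ece3
[31+:1] tag=1 & 0x1 = 0x1; word=0xa019ece3
word = 0xa019ece3 → little-endian bytes:
  [0]=0xe3  [1]=0xec  [2]=0x19  [3]=0xa0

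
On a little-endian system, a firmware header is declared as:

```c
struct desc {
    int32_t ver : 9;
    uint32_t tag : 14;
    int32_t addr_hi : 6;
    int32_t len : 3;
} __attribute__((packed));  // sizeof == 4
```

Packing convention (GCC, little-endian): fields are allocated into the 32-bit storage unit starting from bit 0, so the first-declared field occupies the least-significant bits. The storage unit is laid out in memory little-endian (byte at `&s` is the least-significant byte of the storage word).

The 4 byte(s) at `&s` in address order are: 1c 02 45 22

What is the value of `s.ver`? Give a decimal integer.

28

[0]=0x1c [1]=0x02 [2]=0x45 [3]=0x22 (little-endian) → word 0x2245021c
ver [0+:9] = (word>>0) & 0x1ff = 28  ←
tag [9+:14] = (word>>9) & 0x3fff = 8833
addr_hi [23+:6] = (word>>23) & 0x3f = 4
len [29+:3] = (word>>29) & 0x7 = 1
ver signed 9b, MSB=0: value = 28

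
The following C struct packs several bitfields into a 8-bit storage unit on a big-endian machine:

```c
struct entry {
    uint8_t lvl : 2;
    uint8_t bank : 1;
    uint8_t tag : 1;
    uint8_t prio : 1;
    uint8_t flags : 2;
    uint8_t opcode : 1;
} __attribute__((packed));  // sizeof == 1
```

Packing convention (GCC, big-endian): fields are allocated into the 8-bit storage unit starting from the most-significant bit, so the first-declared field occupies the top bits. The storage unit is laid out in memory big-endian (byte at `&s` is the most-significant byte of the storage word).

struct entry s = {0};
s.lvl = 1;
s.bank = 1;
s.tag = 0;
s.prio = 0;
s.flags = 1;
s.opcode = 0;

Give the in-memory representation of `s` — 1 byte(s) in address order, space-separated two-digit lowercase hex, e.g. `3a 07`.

62

lvl:2 = 1 → 0x1 << 6 → word 0x40
bank:1 = 1 → 0x1 << 5 → word 0x60
tag:1 = 0 → 0x0 << 4 → word 0x60
prio:1 = 0 → 0x0 << 3 → word 0x60
flags:2 = 1 → 0x1 << 1 → word 0x62
opcode:1 = 0 → 0x0 << 0 → word 0x62
word = 0x62 → big-endian bytes:
  [0]=0x62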